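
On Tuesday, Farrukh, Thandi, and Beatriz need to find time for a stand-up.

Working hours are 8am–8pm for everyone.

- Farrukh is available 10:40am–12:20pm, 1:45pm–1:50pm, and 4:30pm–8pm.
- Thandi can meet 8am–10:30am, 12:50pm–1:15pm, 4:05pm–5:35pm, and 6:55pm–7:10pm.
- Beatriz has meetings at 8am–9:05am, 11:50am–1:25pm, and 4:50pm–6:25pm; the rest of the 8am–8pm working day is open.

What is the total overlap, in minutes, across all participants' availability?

Beatriz free within 08:00–20:00: 09:05–11:50, 13:25–16:50, 18:25–20:00.
Farrukh ∩ Thandi: 16:30–17:35, 18:55–19:10.
Farrukh ∩ Thandi ∩ Beatriz: 16:30–16:50, 18:55–19:10.
Total common minutes: 20 + 15 = 35.

35 minutes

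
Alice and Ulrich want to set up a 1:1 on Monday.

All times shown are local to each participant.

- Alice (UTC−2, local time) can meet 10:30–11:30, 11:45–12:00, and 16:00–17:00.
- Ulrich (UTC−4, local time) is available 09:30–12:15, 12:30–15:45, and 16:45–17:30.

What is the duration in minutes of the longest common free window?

60 minutes

Alice → UTC: 12:30–13:30, 13:45–14:00, 18:00–19:00.
Ulrich → UTC: 13:30–16:15, 16:30–19:45, 20:45–21:30.
Alice ∩ Ulrich: 13:45–14:00, 18:00–19:00.
Common window lengths: 15, 60 min; longest is 60.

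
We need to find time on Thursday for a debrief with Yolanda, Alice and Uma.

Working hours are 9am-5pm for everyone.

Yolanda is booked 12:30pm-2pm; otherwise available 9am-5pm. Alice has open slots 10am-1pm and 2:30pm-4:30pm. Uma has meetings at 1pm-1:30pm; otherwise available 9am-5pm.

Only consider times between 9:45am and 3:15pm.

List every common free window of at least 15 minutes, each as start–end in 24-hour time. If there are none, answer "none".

10:00–12:30, 14:30–15:15

Yolanda free within 09:00–17:00: 09:00–12:30, 14:00–17:00.
Uma free within 09:00–17:00: 09:00–13:00, 13:30–17:00.
Yolanda ∩ Alice: 10:00–12:30, 14:30–16:30.
Yolanda ∩ Alice ∩ Uma: 10:00–12:30, 14:30–16:30.
Restricted to 09:45–15:15: 10:00–12:30, 14:30–15:15.
Windows ≥ 15 min: 10:00–12:30, 14:30–15:15.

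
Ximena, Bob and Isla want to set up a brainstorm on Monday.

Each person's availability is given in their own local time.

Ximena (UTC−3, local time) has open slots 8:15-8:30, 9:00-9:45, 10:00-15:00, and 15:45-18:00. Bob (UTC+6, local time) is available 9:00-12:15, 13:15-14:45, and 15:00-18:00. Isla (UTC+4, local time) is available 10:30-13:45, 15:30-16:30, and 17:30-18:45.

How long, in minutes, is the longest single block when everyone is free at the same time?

Ximena → UTC: 11:15–11:30, 12:00–12:45, 13:00–18:00, 18:45–21:00.
Bob → UTC: 03:00–06:15, 07:15–08:45, 09:00–12:00.
Isla → UTC: 06:30–09:45, 11:30–12:30, 13:30–14:45.
Ximena ∩ Bob: 11:15–11:30.
Ximena ∩ Bob ∩ Isla: (none).
No common window.

0 minutes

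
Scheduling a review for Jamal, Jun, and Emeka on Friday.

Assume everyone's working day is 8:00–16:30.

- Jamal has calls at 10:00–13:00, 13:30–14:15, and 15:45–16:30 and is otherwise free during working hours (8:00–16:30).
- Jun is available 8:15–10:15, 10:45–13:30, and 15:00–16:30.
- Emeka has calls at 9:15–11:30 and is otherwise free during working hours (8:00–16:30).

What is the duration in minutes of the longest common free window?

Jamal free within 08:00–16:30: 08:00–10:00, 13:00–13:30, 14:15–15:45.
Emeka free within 08:00–16:30: 08:00–09:15, 11:30–16:30.
Jamal ∩ Jun: 08:15–10:00, 13:00–13:30, 15:00–15:45.
Jamal ∩ Jun ∩ Emeka: 08:15–09:15, 13:00–13:30, 15:00–15:45.
Common window lengths: 60, 30, 45 min; longest is 60.

60 minutes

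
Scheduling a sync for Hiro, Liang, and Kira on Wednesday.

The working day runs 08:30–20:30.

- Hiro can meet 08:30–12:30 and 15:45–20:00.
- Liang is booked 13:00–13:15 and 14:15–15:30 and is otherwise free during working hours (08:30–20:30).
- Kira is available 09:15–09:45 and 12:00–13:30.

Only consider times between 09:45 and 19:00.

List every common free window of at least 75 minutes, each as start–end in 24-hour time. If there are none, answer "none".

Liang free within 08:30–20:30: 08:30–13:00, 13:15–14:15, 15:30–20:30.
Hiro ∩ Liang: 08:30–12:30, 15:45–20:00.
Hiro ∩ Liang ∩ Kira: 09:15–09:45, 12:00–12:30.
Restricted to 09:45–19:00: 12:00–12:30.
Windows ≥ 75 min: (none).

none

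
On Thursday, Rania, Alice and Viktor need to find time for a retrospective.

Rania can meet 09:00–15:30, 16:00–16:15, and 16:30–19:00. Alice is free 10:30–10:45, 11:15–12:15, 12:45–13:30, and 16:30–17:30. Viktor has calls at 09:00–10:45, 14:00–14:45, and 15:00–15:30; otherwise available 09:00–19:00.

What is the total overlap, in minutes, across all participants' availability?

165 minutes

Viktor free within 09:00–19:00: 10:45–14:00, 14:45–15:00, 15:30–19:00.
Rania ∩ Alice: 10:30–10:45, 11:15–12:15, 12:45–13:30, 16:30–17:30.
Rania ∩ Alice ∩ Viktor: 11:15–12:15, 12:45–13:30, 16:30–17:30.
Total common minutes: 60 + 45 + 60 = 165.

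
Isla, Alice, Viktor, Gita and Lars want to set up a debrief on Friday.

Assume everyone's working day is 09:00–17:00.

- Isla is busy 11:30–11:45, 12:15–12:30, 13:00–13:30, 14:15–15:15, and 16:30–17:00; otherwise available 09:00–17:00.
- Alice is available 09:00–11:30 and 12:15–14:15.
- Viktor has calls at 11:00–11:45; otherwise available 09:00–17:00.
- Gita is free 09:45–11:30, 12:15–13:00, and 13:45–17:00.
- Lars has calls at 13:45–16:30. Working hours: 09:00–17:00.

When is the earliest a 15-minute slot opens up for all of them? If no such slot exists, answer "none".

Isla free within 09:00–17:00: 09:00–11:30, 11:45–12:15, 12:30–13:00, 13:30–14:15, 15:15–16:30.
Viktor free within 09:00–17:00: 09:00–11:00, 11:45–17:00.
Lars free within 09:00–17:00: 09:00–13:45, 16:30–17:00.
Isla ∩ Alice: 09:00–11:30, 12:30–13:00, 13:30–14:15.
Isla ∩ Alice ∩ Viktor: 09:00–11:00, 12:30–13:00, 13:30–14:15.
Isla ∩ Alice ∩ Viktor ∩ Gita: 09:45–11:00, 12:30–13:00, 13:45–14:15.
Isla ∩ Alice ∩ Viktor ∩ Gita ∩ Lars: 09:45–11:00, 12:30–13:00.
Windows ≥ 15 min: 09:45–11:00, 12:30–13:00.
Earliest such window starts at 09:45.

09:45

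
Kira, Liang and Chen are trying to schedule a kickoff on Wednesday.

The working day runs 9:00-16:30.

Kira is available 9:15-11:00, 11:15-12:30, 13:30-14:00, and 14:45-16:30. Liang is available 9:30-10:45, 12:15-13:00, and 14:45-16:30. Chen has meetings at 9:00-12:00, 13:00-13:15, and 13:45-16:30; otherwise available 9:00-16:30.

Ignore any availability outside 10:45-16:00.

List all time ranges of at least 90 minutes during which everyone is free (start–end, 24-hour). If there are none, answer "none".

none

Chen free within 09:00–16:30: 12:00–13:00, 13:15–13:45.
Kira ∩ Liang: 09:30–10:45, 12:15–12:30, 14:45–16:30.
Kira ∩ Liang ∩ Chen: 12:15–12:30.
Restricted to 10:45–16:00: 12:15–12:30.
Windows ≥ 90 min: (none).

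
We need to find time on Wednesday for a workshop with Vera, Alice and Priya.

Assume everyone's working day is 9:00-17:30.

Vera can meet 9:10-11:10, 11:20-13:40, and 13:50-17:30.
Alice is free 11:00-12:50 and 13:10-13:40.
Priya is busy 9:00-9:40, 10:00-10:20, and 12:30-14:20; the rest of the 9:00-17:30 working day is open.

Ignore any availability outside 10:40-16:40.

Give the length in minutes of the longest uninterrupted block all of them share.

Priya free within 09:00–17:30: 09:40–10:00, 10:20–12:30, 14:20–17:30.
Vera ∩ Alice: 11:00–11:10, 11:20–12:50, 13:10–13:40.
Vera ∩ Alice ∩ Priya: 11:00–11:10, 11:20–12:30.
Restricted to 10:40–16:40: 11:00–11:10, 11:20–12:30.
Common window lengths: 10, 70 min; longest is 70.

70 minutes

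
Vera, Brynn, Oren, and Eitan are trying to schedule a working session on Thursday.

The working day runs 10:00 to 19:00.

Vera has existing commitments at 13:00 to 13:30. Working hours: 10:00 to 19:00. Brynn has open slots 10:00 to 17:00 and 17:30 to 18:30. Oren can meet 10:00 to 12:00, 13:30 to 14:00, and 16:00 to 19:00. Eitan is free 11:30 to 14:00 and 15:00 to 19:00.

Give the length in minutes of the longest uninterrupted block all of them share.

Vera free within 10:00–19:00: 10:00–13:00, 13:30–19:00.
Vera ∩ Brynn: 10:00–13:00, 13:30–17:00, 17:30–18:30.
Vera ∩ Brynn ∩ Oren: 10:00–12:00, 13:30–14:00, 16:00–17:00, 17:30–18:30.
Vera ∩ Brynn ∩ Oren ∩ Eitan: 11:30–12:00, 13:30–14:00, 16:00–17:00, 17:30–18:30.
Common window lengths: 30, 30, 60, 60 min; longest is 60.

60 minutes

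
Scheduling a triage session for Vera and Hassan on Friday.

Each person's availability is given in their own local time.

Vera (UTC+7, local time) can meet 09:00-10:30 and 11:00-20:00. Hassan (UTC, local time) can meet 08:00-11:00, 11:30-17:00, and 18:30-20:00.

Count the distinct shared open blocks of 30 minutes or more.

2

Vera → UTC: 02:00–03:30, 04:00–13:00.
Hassan → UTC: 08:00–11:00, 11:30–17:00, 18:30–20:00.
Vera ∩ Hassan: 08:00–11:00, 11:30–13:00.
Windows ≥ 30 min: 08:00–11:00, 11:30–13:00.
That's 2 windows.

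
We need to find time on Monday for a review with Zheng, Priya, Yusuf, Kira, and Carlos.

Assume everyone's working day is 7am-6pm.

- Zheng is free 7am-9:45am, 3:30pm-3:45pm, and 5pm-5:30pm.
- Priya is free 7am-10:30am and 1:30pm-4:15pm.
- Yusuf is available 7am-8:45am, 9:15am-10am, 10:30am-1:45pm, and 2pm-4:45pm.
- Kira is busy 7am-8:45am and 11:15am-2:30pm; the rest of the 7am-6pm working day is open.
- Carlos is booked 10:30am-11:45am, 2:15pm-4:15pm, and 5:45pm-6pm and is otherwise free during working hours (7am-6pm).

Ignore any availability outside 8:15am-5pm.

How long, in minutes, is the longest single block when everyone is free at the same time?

30 minutes

Kira free within 07:00–18:00: 08:45–11:15, 14:30–18:00.
Carlos free within 07:00–18:00: 07:00–10:30, 11:45–14:15, 16:15–17:45.
Zheng ∩ Priya: 07:00–09:45, 15:30–15:45.
Zheng ∩ Priya ∩ Yusuf: 07:00–08:45, 09:15–09:45, 15:30–15:45.
Zheng ∩ Priya ∩ Yusuf ∩ Kira: 09:15–09:45, 15:30–15:45.
Zheng ∩ Priya ∩ Yusuf ∩ Kira ∩ Carlos: 09:15–09:45.
Restricted to 08:15–17:00: 09:15–09:45.
Single common window of 30 minutes.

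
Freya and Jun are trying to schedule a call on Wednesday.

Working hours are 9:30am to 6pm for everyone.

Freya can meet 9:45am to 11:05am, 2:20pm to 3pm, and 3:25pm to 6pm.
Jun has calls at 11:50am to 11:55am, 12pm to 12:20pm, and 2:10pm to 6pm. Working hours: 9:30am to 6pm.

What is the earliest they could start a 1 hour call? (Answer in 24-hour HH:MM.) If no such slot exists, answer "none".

Jun free within 09:30–18:00: 09:30–11:50, 11:55–12:00, 12:20–14:10.
Freya ∩ Jun: 09:45–11:05.
Windows ≥ 60 min: 09:45–11:05.
Earliest such window starts at 09:45.

09:45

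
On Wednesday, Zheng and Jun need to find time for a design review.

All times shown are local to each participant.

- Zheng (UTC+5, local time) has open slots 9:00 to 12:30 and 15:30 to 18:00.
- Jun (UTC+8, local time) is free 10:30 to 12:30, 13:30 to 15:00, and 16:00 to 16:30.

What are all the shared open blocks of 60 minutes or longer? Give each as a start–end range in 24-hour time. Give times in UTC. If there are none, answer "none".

05:30–07:00

Zheng → UTC: 04:00–07:30, 10:30–13:00.
Jun → UTC: 02:30–04:30, 05:30–07:00, 08:00–08:30.
Zheng ∩ Jun: 04:00–04:30, 05:30–07:00.
Windows ≥ 60 min: 05:30–07:00.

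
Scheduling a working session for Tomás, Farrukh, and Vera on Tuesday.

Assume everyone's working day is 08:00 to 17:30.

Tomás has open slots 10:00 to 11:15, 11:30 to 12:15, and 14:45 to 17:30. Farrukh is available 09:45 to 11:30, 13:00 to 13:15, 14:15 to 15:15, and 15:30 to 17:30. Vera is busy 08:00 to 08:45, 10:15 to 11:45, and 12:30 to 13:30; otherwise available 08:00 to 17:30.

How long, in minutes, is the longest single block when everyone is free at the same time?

Vera free within 08:00–17:30: 08:45–10:15, 11:45–12:30, 13:30–17:30.
Tomás ∩ Farrukh: 10:00–11:15, 14:45–15:15, 15:30–17:30.
Tomás ∩ Farrukh ∩ Vera: 10:00–10:15, 14:45–15:15, 15:30–17:30.
Common window lengths: 15, 30, 120 min; longest is 120.

120 minutes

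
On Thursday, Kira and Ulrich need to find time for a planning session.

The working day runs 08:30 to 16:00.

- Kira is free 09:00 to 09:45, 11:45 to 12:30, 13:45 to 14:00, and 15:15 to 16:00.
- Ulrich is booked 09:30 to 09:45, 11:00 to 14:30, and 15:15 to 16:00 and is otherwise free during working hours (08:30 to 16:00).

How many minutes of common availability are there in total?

Ulrich free within 08:30–16:00: 08:30–09:30, 09:45–11:00, 14:30–15:15.
Kira ∩ Ulrich: 09:00–09:30.
Total common minutes: 30.

30 minutes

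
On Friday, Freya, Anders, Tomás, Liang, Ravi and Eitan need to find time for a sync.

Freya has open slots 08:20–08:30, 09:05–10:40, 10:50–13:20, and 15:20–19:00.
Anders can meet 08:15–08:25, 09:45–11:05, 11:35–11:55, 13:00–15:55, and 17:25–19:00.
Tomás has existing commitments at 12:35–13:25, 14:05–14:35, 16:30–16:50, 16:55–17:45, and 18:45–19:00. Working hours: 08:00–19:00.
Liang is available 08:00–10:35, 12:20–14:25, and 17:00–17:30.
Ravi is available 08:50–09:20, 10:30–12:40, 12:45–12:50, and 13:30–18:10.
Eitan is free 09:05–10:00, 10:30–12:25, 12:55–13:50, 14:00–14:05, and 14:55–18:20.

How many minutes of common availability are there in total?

Tomás free within 08:00–19:00: 08:00–12:35, 13:25–14:05, 14:35–16:30, 16:50–16:55, 17:45–18:45.
Freya ∩ Anders: 08:20–08:25, 09:45–10:40, 10:50–11:05, 11:35–11:55, 13:00–13:20, 15:20–15:55, 17:25–19:00.
Freya ∩ Anders ∩ Tomás: 08:20–08:25, 09:45–10:40, 10:50–11:05, 11:35–11:55, 15:20–15:55, 17:45–18:45.
Freya ∩ Anders ∩ Tomás ∩ Liang: 08:20–08:25, 09:45–10:35.
Freya ∩ Anders ∩ Tomás ∩ Liang ∩ Ravi: 10:30–10:35.
Freya ∩ Anders ∩ Tomás ∩ Liang ∩ Ravi ∩ Eitan: 10:30–10:35.
Total common minutes: 5.

5 minutes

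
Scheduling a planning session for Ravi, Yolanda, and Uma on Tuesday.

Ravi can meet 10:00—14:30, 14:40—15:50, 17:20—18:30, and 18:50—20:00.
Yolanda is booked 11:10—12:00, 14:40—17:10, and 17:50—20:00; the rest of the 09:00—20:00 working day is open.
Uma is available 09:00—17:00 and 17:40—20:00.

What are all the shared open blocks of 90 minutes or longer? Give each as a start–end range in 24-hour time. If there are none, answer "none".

12:00–14:30

Yolanda free within 09:00–20:00: 09:00–11:10, 12:00–14:40, 17:10–17:50.
Ravi ∩ Yolanda: 10:00–11:10, 12:00–14:30, 17:20–17:50.
Ravi ∩ Yolanda ∩ Uma: 10:00–11:10, 12:00–14:30, 17:40–17:50.
Windows ≥ 90 min: 12:00–14:30.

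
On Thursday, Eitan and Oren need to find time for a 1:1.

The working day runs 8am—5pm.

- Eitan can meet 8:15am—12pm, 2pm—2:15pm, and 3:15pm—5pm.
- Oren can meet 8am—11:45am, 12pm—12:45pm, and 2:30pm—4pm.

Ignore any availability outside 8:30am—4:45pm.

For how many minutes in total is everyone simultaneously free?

Eitan ∩ Oren: 08:15–11:45, 15:15–16:00.
Restricted to 08:30–16:45: 08:30–11:45, 15:15–16:00.
Total common minutes: 195 + 45 = 240.

240 minutes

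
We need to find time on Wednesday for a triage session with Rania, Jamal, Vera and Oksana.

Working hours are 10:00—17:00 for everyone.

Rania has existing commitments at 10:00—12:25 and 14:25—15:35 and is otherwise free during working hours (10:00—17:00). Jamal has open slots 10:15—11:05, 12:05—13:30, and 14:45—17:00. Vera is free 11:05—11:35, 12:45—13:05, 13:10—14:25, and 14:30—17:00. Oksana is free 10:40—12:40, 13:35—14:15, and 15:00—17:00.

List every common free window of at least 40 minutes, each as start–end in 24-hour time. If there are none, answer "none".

15:35–17:00

Rania free within 10:00–17:00: 12:25–14:25, 15:35–17:00.
Rania ∩ Jamal: 12:25–13:30, 15:35–17:00.
Rania ∩ Jamal ∩ Vera: 12:45–13:05, 13:10–13:30, 15:35–17:00.
Rania ∩ Jamal ∩ Vera ∩ Oksana: 15:35–17:00.
Windows ≥ 40 min: 15:35–17:00.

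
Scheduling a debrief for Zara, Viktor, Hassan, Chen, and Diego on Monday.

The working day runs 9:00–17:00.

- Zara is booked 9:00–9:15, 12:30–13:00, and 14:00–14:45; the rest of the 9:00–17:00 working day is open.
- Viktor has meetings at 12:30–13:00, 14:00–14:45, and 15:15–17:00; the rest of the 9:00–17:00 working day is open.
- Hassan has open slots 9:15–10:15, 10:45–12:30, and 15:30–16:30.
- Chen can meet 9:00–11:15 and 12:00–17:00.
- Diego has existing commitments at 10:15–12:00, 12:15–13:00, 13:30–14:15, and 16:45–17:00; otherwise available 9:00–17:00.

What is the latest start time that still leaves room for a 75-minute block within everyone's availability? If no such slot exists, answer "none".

Zara free within 09:00–17:00: 09:15–12:30, 13:00–14:00, 14:45–17:00.
Viktor free within 09:00–17:00: 09:00–12:30, 13:00–14:00, 14:45–15:15.
Diego free within 09:00–17:00: 09:00–10:15, 12:00–12:15, 13:00–13:30, 14:15–16:45.
Zara ∩ Viktor: 09:15–12:30, 13:00–14:00, 14:45–15:15.
Zara ∩ Viktor ∩ Hassan: 09:15–10:15, 10:45–12:30.
Zara ∩ Viktor ∩ Hassan ∩ Chen: 09:15–10:15, 10:45–11:15, 12:00–12:30.
Zara ∩ Viktor ∩ Hassan ∩ Chen ∩ Diego: 09:15–10:15, 12:00–12:15.
Windows ≥ 75 min: (none).

none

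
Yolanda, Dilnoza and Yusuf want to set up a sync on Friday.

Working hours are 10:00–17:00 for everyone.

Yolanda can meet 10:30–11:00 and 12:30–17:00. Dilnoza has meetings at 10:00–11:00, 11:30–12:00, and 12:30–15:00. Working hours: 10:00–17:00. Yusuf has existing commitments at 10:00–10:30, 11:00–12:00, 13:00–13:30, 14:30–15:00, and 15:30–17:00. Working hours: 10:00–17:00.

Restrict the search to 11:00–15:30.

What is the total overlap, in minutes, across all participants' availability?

Dilnoza free within 10:00–17:00: 11:00–11:30, 12:00–12:30, 15:00–17:00.
Yusuf free within 10:00–17:00: 10:30–11:00, 12:00–13:00, 13:30–14:30, 15:00–15:30.
Yolanda ∩ Dilnoza: 15:00–17:00.
Yolanda ∩ Dilnoza ∩ Yusuf: 15:00–15:30.
Restricted to 11:00–15:30: 15:00–15:30.
Total common minutes: 30.

30 minutes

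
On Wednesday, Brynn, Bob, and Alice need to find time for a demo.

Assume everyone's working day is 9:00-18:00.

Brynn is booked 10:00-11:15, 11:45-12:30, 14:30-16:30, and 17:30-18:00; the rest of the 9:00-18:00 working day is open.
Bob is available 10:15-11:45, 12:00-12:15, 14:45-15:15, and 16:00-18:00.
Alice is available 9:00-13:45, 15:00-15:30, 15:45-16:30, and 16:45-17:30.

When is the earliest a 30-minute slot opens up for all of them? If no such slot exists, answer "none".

11:15

Brynn free within 09:00–18:00: 09:00–10:00, 11:15–11:45, 12:30–14:30, 16:30–17:30.
Brynn ∩ Bob: 11:15–11:45, 16:30–17:30.
Brynn ∩ Bob ∩ Alice: 11:15–11:45, 16:45–17:30.
Windows ≥ 30 min: 11:15–11:45, 16:45–17:30.
Earliest such window starts at 11:15.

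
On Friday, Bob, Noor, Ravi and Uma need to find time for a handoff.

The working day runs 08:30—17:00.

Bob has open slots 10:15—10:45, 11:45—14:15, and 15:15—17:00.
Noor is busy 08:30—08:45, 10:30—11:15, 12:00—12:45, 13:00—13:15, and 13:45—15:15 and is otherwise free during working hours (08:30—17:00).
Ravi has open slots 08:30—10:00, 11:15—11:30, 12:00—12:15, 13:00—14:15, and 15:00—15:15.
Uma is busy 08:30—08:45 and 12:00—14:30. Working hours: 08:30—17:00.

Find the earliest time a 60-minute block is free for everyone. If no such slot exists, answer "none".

none

Noor free within 08:30–17:00: 08:45–10:30, 11:15–12:00, 12:45–13:00, 13:15–13:45, 15:15–17:00.
Uma free within 08:30–17:00: 08:45–12:00, 14:30–17:00.
Bob ∩ Noor: 10:15–10:30, 11:45–12:00, 12:45–13:00, 13:15–13:45, 15:15–17:00.
Bob ∩ Noor ∩ Ravi: 13:15–13:45.
Bob ∩ Noor ∩ Ravi ∩ Uma: (none).
Windows ≥ 60 min: (none).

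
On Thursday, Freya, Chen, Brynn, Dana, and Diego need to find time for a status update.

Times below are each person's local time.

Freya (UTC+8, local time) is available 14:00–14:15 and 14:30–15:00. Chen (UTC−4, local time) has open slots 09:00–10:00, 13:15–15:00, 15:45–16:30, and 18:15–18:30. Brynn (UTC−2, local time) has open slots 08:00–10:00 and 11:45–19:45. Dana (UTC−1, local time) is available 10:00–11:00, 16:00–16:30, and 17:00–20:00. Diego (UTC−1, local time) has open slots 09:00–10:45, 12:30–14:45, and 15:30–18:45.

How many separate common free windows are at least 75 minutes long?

Freya → UTC: 06:00–06:15, 06:30–07:00.
Chen → UTC: 13:00–14:00, 17:15–19:00, 19:45–20:30, 22:15–22:30.
Brynn → UTC: 10:00–12:00, 13:45–21:45.
Dana → UTC: 11:00–12:00, 17:00–17:30, 18:00–21:00.
Diego → UTC: 10:00–11:45, 13:30–15:45, 16:30–19:45.
Freya ∩ Chen: (none).
Freya ∩ Chen ∩ Brynn: (none).
Freya ∩ Chen ∩ Brynn ∩ Dana: (none).
Freya ∩ Chen ∩ Brynn ∩ Dana ∩ Diego: (none).
Windows ≥ 75 min: (none).
That's 0 windows.

0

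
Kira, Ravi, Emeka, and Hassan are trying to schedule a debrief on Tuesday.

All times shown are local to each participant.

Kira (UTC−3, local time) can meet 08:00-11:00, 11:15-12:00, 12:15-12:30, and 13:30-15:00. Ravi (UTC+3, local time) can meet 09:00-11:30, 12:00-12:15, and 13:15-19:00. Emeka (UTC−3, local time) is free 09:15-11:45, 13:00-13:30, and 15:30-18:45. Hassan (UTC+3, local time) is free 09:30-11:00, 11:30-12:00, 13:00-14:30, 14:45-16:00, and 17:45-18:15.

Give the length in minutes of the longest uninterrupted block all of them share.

45 minutes

Kira → UTC: 11:00–14:00, 14:15–15:00, 15:15–15:30, 16:30–18:00.
Ravi → UTC: 06:00–08:30, 09:00–09:15, 10:15–16:00.
Emeka → UTC: 12:15–14:45, 16:00–16:30, 18:30–21:45.
Hassan → UTC: 06:30–08:00, 08:30–09:00, 10:00–11:30, 11:45–13:00, 14:45–15:15.
Kira ∩ Ravi: 11:00–14:00, 14:15–15:00, 15:15–15:30.
Kira ∩ Ravi ∩ Emeka: 12:15–14:00, 14:15–14:45.
Kira ∩ Ravi ∩ Emeka ∩ Hassan: 12:15–13:00.
Single common window of 45 minutes.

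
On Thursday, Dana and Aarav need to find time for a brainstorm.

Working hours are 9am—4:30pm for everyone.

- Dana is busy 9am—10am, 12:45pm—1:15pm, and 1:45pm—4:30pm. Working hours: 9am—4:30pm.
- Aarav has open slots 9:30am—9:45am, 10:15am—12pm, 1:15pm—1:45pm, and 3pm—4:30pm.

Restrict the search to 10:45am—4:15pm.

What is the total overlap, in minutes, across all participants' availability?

Dana free within 09:00–16:30: 10:00–12:45, 13:15–13:45.
Dana ∩ Aarav: 10:15–12:00, 13:15–13:45.
Restricted to 10:45–16:15: 10:45–12:00, 13:15–13:45.
Total common minutes: 75 + 30 = 105.

105 minutes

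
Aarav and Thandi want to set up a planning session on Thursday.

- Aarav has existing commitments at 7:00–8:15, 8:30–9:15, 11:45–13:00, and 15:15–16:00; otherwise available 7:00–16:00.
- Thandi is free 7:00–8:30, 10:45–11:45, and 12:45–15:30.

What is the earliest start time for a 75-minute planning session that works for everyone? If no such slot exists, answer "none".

13:00

Aarav free within 07:00–16:00: 08:15–08:30, 09:15–11:45, 13:00–15:15.
Aarav ∩ Thandi: 08:15–08:30, 10:45–11:45, 13:00–15:15.
Windows ≥ 75 min: 13:00–15:15.
Earliest such window starts at 13:00.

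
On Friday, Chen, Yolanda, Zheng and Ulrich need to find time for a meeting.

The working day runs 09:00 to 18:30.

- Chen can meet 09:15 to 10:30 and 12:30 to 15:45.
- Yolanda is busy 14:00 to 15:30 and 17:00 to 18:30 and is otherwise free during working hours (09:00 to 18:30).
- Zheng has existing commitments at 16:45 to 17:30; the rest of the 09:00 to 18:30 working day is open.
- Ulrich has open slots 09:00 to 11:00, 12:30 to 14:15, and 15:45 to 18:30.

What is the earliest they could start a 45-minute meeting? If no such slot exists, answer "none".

Yolanda free within 09:00–18:30: 09:00–14:00, 15:30–17:00.
Zheng free within 09:00–18:30: 09:00–16:45, 17:30–18:30.
Chen ∩ Yolanda: 09:15–10:30, 12:30–14:00, 15:30–15:45.
Chen ∩ Yolanda ∩ Zheng: 09:15–10:30, 12:30–14:00, 15:30–15:45.
Chen ∩ Yolanda ∩ Zheng ∩ Ulrich: 09:15–10:30, 12:30–14:00.
Windows ≥ 45 min: 09:15–10:30, 12:30–14:00.
Earliest such window starts at 09:15.

09:15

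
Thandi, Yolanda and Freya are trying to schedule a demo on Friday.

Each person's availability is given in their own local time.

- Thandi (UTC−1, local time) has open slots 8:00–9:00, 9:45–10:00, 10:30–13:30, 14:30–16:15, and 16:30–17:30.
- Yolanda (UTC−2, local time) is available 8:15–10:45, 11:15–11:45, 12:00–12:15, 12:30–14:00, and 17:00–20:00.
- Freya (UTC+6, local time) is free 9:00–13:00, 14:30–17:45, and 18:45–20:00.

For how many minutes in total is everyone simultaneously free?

Thandi → UTC: 09:00–10:00, 10:45–11:00, 11:30–14:30, 15:30–17:15, 17:30–18:30.
Yolanda → UTC: 10:15–12:45, 13:15–13:45, 14:00–14:15, 14:30–16:00, 19:00–22:00.
Freya → UTC: 03:00–07:00, 08:30–11:45, 12:45–14:00.
Thandi ∩ Yolanda: 10:45–11:00, 11:30–12:45, 13:15–13:45, 14:00–14:15, 15:30–16:00.
Thandi ∩ Yolanda ∩ Freya: 10:45–11:00, 11:30–11:45, 13:15–13:45.
Total common minutes: 15 + 15 + 30 = 60.

60 minutes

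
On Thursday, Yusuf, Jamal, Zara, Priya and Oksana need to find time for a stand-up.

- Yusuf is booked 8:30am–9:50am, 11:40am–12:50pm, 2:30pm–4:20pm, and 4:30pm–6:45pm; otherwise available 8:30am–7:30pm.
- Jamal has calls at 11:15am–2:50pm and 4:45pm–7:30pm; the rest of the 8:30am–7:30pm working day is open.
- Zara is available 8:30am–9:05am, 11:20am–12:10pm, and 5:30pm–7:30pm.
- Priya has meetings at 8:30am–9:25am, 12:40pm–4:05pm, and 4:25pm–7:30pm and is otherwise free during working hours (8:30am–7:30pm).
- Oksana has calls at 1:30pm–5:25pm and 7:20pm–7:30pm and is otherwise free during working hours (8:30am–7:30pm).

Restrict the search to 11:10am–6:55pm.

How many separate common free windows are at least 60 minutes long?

Yusuf free within 08:30–19:30: 09:50–11:40, 12:50–14:30, 16:20–16:30, 18:45–19:30.
Jamal free within 08:30–19:30: 08:30–11:15, 14:50–16:45.
Priya free within 08:30–19:30: 09:25–12:40, 16:05–16:25.
Oksana free within 08:30–19:30: 08:30–13:30, 17:25–19:20.
Yusuf ∩ Jamal: 09:50–11:15, 16:20–16:30.
Yusuf ∩ Jamal ∩ Zara: (none).
Yusuf ∩ Jamal ∩ Zara ∩ Priya: (none).
Yusuf ∩ Jamal ∩ Zara ∩ Priya ∩ Oksana: (none).
Restricted to 11:10–18:55: (none).
Windows ≥ 60 min: (none).
That's 0 windows.

0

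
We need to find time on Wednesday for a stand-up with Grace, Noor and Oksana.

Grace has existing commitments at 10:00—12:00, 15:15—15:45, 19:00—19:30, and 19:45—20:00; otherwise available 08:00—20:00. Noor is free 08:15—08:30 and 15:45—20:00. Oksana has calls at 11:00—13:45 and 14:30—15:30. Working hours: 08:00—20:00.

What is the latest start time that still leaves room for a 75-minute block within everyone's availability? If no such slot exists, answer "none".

Grace free within 08:00–20:00: 08:00–10:00, 12:00–15:15, 15:45–19:00, 19:30–19:45.
Oksana free within 08:00–20:00: 08:00–11:00, 13:45–14:30, 15:30–20:00.
Grace ∩ Noor: 08:15–08:30, 15:45–19:00, 19:30–19:45.
Grace ∩ Noor ∩ Oksana: 08:15–08:30, 15:45–19:00, 19:30–19:45.
Windows ≥ 75 min: 15:45–19:00.
Latest start in the last window 15:45–19:00 is 19:00 − 75 min = 17:45.

17:45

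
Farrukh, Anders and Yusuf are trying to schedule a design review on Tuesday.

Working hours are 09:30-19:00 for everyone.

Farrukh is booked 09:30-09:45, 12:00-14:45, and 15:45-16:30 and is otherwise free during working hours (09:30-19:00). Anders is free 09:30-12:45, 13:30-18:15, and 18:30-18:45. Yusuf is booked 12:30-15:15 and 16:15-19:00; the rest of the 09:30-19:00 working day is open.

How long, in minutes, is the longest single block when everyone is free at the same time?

Farrukh free within 09:30–19:00: 09:45–12:00, 14:45–15:45, 16:30–19:00.
Yusuf free within 09:30–19:00: 09:30–12:30, 15:15–16:15.
Farrukh ∩ Anders: 09:45–12:00, 14:45–15:45, 16:30–18:15, 18:30–18:45.
Farrukh ∩ Anders ∩ Yusuf: 09:45–12:00, 15:15–15:45.
Common window lengths: 135, 30 min; longest is 135.

135 minutes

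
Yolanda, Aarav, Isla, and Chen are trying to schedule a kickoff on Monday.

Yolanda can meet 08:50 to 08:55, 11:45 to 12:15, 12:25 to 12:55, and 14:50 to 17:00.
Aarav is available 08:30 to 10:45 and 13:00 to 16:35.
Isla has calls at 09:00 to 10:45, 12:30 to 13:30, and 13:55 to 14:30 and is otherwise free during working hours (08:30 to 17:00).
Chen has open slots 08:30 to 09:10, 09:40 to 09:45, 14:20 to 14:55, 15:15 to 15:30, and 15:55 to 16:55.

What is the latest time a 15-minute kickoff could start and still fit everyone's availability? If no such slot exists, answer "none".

Isla free within 08:30–17:00: 08:30–09:00, 10:45–12:30, 13:30–13:55, 14:30–17:00.
Yolanda ∩ Aarav: 08:50–08:55, 14:50–16:35.
Yolanda ∩ Aarav ∩ Isla: 08:50–08:55, 14:50–16:35.
Yolanda ∩ Aarav ∩ Isla ∩ Chen: 08:50–08:55, 14:50–14:55, 15:15–15:30, 15:55–16:35.
Windows ≥ 15 min: 15:15–15:30, 15:55–16:35.
Latest start in the last window 15:55–16:35 is 16:35 − 15 min = 16:20.

16:20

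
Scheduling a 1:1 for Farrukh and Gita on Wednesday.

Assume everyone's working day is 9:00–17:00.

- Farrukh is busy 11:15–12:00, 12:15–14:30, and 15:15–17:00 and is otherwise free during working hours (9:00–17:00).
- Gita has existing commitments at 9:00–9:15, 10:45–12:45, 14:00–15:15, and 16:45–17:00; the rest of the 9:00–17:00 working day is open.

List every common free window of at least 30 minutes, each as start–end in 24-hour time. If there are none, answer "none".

09:15–10:45

Farrukh free within 09:00–17:00: 09:00–11:15, 12:00–12:15, 14:30–15:15.
Gita free within 09:00–17:00: 09:15–10:45, 12:45–14:00, 15:15–16:45.
Farrukh ∩ Gita: 09:15–10:45.
Windows ≥ 30 min: 09:15–10:45.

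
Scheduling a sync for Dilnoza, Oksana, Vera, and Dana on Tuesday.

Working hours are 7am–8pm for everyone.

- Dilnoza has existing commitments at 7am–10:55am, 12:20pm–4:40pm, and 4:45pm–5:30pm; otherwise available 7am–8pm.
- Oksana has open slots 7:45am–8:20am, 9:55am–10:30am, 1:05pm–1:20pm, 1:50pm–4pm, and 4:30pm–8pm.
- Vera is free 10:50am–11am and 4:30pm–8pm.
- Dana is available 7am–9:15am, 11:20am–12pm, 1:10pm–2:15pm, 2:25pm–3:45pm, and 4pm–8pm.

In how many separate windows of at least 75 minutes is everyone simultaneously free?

1

Dilnoza free within 07:00–20:00: 10:55–12:20, 16:40–16:45, 17:30–20:00.
Dilnoza ∩ Oksana: 16:40–16:45, 17:30–20:00.
Dilnoza ∩ Oksana ∩ Vera: 16:40–16:45, 17:30–20:00.
Dilnoza ∩ Oksana ∩ Vera ∩ Dana: 16:40–16:45, 17:30–20:00.
Windows ≥ 75 min: 17:30–20:00.
That's 1 window.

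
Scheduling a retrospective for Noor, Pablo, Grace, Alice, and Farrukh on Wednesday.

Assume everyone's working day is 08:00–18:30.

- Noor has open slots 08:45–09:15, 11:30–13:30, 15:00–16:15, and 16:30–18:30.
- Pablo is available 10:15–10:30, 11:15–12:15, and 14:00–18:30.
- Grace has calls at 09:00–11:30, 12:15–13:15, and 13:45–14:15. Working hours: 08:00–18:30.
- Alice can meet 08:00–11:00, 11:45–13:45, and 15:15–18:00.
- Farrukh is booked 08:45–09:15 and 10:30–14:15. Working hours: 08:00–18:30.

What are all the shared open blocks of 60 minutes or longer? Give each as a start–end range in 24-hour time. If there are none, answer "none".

15:15–16:15, 16:30–18:00

Grace free within 08:00–18:30: 08:00–09:00, 11:30–12:15, 13:15–13:45, 14:15–18:30.
Farrukh free within 08:00–18:30: 08:00–08:45, 09:15–10:30, 14:15–18:30.
Noor ∩ Pablo: 11:30–12:15, 15:00–16:15, 16:30–18:30.
Noor ∩ Pablo ∩ Grace: 11:30–12:15, 15:00–16:15, 16:30–18:30.
Noor ∩ Pablo ∩ Grace ∩ Alice: 11:45–12:15, 15:15–16:15, 16:30–18:00.
Noor ∩ Pablo ∩ Grace ∩ Alice ∩ Farrukh: 15:15–16:15, 16:30–18:00.
Windows ≥ 60 min: 15:15–16:15, 16:30–18:00.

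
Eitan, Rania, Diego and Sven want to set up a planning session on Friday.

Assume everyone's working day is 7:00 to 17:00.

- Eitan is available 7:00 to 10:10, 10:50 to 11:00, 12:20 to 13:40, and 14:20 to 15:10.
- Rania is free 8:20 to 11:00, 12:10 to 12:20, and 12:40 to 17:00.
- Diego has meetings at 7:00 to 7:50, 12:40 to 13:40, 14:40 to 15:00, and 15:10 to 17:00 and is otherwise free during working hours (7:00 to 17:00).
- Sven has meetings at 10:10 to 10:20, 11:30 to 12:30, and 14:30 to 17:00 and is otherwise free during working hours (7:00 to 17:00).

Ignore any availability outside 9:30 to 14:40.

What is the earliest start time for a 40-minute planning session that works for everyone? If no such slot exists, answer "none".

09:30

Diego free within 07:00–17:00: 07:50–12:40, 13:40–14:40, 15:00–15:10.
Sven free within 07:00–17:00: 07:00–10:10, 10:20–11:30, 12:30–14:30.
Eitan ∩ Rania: 08:20–10:10, 10:50–11:00, 12:40–13:40, 14:20–15:10.
Eitan ∩ Rania ∩ Diego: 08:20–10:10, 10:50–11:00, 14:20–14:40, 15:00–15:10.
Eitan ∩ Rania ∩ Diego ∩ Sven: 08:20–10:10, 10:50–11:00, 14:20–14:30.
Restricted to 09:30–14:40: 09:30–10:10, 10:50–11:00, 14:20–14:30.
Windows ≥ 40 min: 09:30–10:10.
Earliest such window starts at 09:30.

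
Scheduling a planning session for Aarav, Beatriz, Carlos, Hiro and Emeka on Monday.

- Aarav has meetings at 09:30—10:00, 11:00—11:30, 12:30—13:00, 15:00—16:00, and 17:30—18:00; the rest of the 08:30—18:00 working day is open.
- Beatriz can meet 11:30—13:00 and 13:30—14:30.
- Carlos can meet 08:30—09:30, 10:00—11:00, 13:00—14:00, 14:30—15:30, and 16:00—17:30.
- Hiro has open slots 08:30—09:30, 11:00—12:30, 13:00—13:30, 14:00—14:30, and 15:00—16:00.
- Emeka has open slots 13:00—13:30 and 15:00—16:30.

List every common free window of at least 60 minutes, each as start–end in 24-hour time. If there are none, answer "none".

none

Aarav free within 08:30–18:00: 08:30–09:30, 10:00–11:00, 11:30–12:30, 13:00–15:00, 16:00–17:30.
Aarav ∩ Beatriz: 11:30–12:30, 13:30–14:30.
Aarav ∩ Beatriz ∩ Carlos: 13:30–14:00.
Aarav ∩ Beatriz ∩ Carlos ∩ Hiro: (none).
Aarav ∩ Beatriz ∩ Carlos ∩ Hiro ∩ Emeka: (none).
Windows ≥ 60 min: (none).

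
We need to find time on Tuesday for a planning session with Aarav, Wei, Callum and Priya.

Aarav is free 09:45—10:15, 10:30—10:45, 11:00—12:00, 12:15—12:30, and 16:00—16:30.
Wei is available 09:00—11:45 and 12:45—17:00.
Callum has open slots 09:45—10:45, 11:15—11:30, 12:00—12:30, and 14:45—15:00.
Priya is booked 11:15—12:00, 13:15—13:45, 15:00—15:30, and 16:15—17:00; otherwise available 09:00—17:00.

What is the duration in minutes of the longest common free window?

Priya free within 09:00–17:00: 09:00–11:15, 12:00–13:15, 13:45–15:00, 15:30–16:15.
Aarav ∩ Wei: 09:45–10:15, 10:30–10:45, 11:00–11:45, 16:00–16:30.
Aarav ∩ Wei ∩ Callum: 09:45–10:15, 10:30–10:45, 11:15–11:30.
Aarav ∩ Wei ∩ Callum ∩ Priya: 09:45–10:15, 10:30–10:45.
Common window lengths: 30, 15 min; longest is 30.

30 minutes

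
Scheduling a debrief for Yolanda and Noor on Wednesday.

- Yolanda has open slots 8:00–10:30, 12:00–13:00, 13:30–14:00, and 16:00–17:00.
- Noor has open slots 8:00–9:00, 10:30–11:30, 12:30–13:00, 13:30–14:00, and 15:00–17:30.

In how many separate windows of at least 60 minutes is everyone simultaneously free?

Yolanda ∩ Noor: 08:00–09:00, 12:30–13:00, 13:30–14:00, 16:00–17:00.
Windows ≥ 60 min: 08:00–09:00, 16:00–17:00.
That's 2 windows.

2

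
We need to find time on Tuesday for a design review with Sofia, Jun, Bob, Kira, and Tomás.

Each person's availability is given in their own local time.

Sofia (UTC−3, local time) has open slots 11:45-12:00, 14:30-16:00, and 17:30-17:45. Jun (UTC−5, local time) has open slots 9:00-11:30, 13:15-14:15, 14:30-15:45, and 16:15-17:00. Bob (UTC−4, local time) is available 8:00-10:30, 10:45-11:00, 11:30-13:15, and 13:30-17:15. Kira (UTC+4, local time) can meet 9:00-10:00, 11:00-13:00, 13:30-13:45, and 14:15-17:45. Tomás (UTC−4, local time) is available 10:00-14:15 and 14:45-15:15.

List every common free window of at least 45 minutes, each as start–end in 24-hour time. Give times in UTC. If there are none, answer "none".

none

Sofia → UTC: 14:45–15:00, 17:30–19:00, 20:30–20:45.
Jun → UTC: 14:00–16:30, 18:15–19:15, 19:30–20:45, 21:15–22:00.
Bob → UTC: 12:00–14:30, 14:45–15:00, 15:30–17:15, 17:30–21:15.
Kira → UTC: 05:00–06:00, 07:00–09:00, 09:30–09:45, 10:15–13:45.
Tomás → UTC: 14:00–18:15, 18:45–19:15.
Sofia ∩ Jun: 14:45–15:00, 18:15–19:00, 20:30–20:45.
Sofia ∩ Jun ∩ Bob: 14:45–15:00, 18:15–19:00, 20:30–20:45.
Sofia ∩ Jun ∩ Bob ∩ Kira: (none).
Sofia ∩ Jun ∩ Bob ∩ Kira ∩ Tomás: (none).
Windows ≥ 45 min: (none).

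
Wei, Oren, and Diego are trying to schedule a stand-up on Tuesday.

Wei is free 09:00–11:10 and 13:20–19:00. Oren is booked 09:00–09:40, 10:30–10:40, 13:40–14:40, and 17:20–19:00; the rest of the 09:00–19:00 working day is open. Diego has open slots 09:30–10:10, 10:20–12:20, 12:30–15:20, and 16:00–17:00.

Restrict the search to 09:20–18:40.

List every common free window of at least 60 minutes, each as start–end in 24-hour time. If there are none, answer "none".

Oren free within 09:00–19:00: 09:40–10:30, 10:40–13:40, 14:40–17:20.
Wei ∩ Oren: 09:40–10:30, 10:40–11:10, 13:20–13:40, 14:40–17:20.
Wei ∩ Oren ∩ Diego: 09:40–10:10, 10:20–10:30, 10:40–11:10, 13:20–13:40, 14:40–15:20, 16:00–17:00.
Restricted to 09:20–18:40: 09:40–10:10, 10:20–10:30, 10:40–11:10, 13:20–13:40, 14:40–15:20, 16:00–17:00.
Windows ≥ 60 min: 16:00–17:00.

16:00–17:00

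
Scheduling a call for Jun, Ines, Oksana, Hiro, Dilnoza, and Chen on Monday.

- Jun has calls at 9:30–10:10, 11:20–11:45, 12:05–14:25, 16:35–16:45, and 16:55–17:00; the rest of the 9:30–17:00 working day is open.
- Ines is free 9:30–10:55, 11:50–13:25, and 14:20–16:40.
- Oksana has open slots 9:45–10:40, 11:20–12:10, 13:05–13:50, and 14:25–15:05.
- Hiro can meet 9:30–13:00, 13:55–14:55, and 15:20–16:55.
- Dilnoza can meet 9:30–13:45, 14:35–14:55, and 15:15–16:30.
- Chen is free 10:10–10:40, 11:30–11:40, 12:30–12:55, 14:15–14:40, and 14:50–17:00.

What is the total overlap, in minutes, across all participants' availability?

40 minutes

Jun free within 09:30–17:00: 10:10–11:20, 11:45–12:05, 14:25–16:35, 16:45–16:55.
Jun ∩ Ines: 10:10–10:55, 11:50–12:05, 14:25–16:35.
Jun ∩ Ines ∩ Oksana: 10:10–10:40, 11:50–12:05, 14:25–15:05.
Jun ∩ Ines ∩ Oksana ∩ Hiro: 10:10–10:40, 11:50–12:05, 14:25–14:55.
Jun ∩ Ines ∩ Oksana ∩ Hiro ∩ Dilnoza: 10:10–10:40, 11:50–12:05, 14:35–14:55.
Jun ∩ Ines ∩ Oksana ∩ Hiro ∩ Dilnoza ∩ Chen: 10:10–10:40, 14:35–14:40, 14:50–14:55.
Total common minutes: 30 + 5 + 5 = 40.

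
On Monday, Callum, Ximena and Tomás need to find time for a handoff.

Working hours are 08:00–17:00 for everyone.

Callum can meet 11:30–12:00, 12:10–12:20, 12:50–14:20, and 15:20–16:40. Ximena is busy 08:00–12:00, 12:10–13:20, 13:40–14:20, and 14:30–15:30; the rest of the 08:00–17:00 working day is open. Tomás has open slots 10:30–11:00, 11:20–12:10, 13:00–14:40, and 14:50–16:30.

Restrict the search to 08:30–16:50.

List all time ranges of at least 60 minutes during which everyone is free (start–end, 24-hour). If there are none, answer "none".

Ximena free within 08:00–17:00: 12:00–12:10, 13:20–13:40, 14:20–14:30, 15:30–17:00.
Callum ∩ Ximena: 13:20–13:40, 15:30–16:40.
Callum ∩ Ximena ∩ Tomás: 13:20–13:40, 15:30–16:30.
Restricted to 08:30–16:50: 13:20–13:40, 15:30–16:30.
Windows ≥ 60 min: 15:30–16:30.

15:30–16:30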